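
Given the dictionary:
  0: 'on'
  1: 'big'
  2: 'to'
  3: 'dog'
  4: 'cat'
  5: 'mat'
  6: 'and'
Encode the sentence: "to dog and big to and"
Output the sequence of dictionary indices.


Look up each word in the dictionary:
  'to' -> 2
  'dog' -> 3
  'and' -> 6
  'big' -> 1
  'to' -> 2
  'and' -> 6

Encoded: [2, 3, 6, 1, 2, 6]


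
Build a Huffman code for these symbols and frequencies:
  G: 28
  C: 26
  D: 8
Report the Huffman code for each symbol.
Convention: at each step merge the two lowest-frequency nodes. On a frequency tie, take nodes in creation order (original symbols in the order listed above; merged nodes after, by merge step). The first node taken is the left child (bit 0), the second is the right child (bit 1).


Huffman tree construction:
Step 1: Merge D(8) + C(26) = 34
Step 2: Merge G(28) + (D+C)(34) = 62
Read each symbol's code off the tree from the root (left child = 0, right child = 1).

Codes:
  G: 0 (length 1)
  C: 11 (length 2)
  D: 10 (length 2)
Average code length: 96/62 = 1.5484 bits/symbol


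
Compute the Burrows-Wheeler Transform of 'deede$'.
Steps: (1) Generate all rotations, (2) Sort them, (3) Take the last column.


Rotations (sorted):
  0: $deede -> last char: e
  1: de$dee -> last char: e
  2: deede$ -> last char: $
  3: e$deed -> last char: d
  4: ede$de -> last char: e
  5: eede$d -> last char: d


BWT = ee$ded


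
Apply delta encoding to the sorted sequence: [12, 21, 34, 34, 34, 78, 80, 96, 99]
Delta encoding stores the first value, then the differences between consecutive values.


First value: 12
Deltas:
  21 - 12 = 9
  34 - 21 = 13
  34 - 34 = 0
  34 - 34 = 0
  78 - 34 = 44
  80 - 78 = 2
  96 - 80 = 16
  99 - 96 = 3


Delta encoded: [12, 9, 13, 0, 0, 44, 2, 16, 3]


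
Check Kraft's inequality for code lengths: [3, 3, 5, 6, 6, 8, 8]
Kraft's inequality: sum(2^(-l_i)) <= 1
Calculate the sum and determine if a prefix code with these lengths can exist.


Sum = 2^(-3) + 2^(-3) + 2^(-5) + 2^(-6) + 2^(-6) + 2^(-8) + 2^(-8)
    = 0.125 + 0.125 + 0.03125 + 0.015625 + 0.015625 + 0.00390625 + 0.00390625
    = 82/256 = 0.3203125
Since 0.3203125 <= 1, Kraft's inequality IS satisfied.
A prefix code with these lengths CAN exist.

Kraft sum = 0.3203125. Satisfied.


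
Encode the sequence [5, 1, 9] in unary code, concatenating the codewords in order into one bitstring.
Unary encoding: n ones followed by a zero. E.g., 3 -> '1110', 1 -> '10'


Encode each number as n ones followed by a terminating 0:
  5 -> 111110 (6 bits)
  1 -> 10 (2 bits)
  9 -> 1111111110 (10 bits)
Total length = 6 + 2 + 10 = 18 bits.

Unary([5, 1, 9]) = 111110101111111110 (18 bits)


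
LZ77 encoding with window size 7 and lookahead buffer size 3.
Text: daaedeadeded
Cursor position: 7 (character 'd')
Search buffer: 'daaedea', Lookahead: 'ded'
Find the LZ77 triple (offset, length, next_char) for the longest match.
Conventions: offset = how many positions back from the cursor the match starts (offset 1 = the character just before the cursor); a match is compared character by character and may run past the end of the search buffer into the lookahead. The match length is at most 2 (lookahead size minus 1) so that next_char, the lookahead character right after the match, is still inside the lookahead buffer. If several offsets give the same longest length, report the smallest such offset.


Try each offset into the search buffer:
  offset=1 (pos 6, char 'a'): match length 0
  offset=2 (pos 5, char 'e'): match length 0
  offset=3 (pos 4, char 'd'): match length 2
  offset=4 (pos 3, char 'e'): match length 0
  offset=5 (pos 2, char 'a'): match length 0
  offset=6 (pos 1, char 'a'): match length 0
  offset=7 (pos 0, char 'd'): match length 1
Longest match has length 2 at offset 3.
next_char = character at position 7 + 2 = 9 -> 'd'

Best match: offset=3, length=2 (matching 'de' starting at position 4)
LZ77 triple: (3, 2, 'd')


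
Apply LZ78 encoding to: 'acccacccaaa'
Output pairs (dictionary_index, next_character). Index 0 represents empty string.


LZ78 encoding steps:
Dictionary: {0: ''}
Step 1: w='' (idx 0), next='a' -> output (0, 'a'), add 'a' as idx 1
Step 2: w='' (idx 0), next='c' -> output (0, 'c'), add 'c' as idx 2
Step 3: w='c' (idx 2), next='c' -> output (2, 'c'), add 'cc' as idx 3
Step 4: w='a' (idx 1), next='c' -> output (1, 'c'), add 'ac' as idx 4
Step 5: w='cc' (idx 3), next='a' -> output (3, 'a'), add 'cca' as idx 5
Step 6: w='a' (idx 1), next='a' -> output (1, 'a'), add 'aa' as idx 6


Encoded: [(0, 'a'), (0, 'c'), (2, 'c'), (1, 'c'), (3, 'a'), (1, 'a')]


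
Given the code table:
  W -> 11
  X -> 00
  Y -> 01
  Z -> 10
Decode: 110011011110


Decoding:
11 -> W
00 -> X
11 -> W
01 -> Y
11 -> W
10 -> Z


Result: WXWYWZ


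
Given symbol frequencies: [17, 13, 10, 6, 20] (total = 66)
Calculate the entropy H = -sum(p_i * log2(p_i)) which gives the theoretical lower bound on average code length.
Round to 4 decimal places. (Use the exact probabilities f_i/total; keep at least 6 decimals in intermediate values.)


Per-symbol terms -p_i * log2(p_i) with p_i = f_i/66:
  p = 17/66 = 0.257576: log2(p) = -1.956931, -p*log2(p) = 0.504058
  p = 13/66 = 0.196970: log2(p) = -2.343954, -p*log2(p) = 0.461688
  p = 10/66 = 0.151515: log2(p) = -2.722466, -p*log2(p) = 0.412495
  p = 6/66 = 0.090909: log2(p) = -3.459432, -p*log2(p) = 0.314494
  p = 20/66 = 0.303030: log2(p) = -1.722466, -p*log2(p) = 0.521959
H = 0.504058 + 0.461688 + 0.412495 + 0.314494 + 0.521959 = 2.214694

H = 2.2147 bits/symbol


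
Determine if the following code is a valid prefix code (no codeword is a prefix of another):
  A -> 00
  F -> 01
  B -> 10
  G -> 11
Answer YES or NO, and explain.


Checking each pair (does one codeword prefix another?):
  A='00' vs F='01': no prefix
  A='00' vs B='10': no prefix
  A='00' vs G='11': no prefix
  F='01' vs A='00': no prefix
  F='01' vs B='10': no prefix
  F='01' vs G='11': no prefix
  B='10' vs A='00': no prefix
  B='10' vs F='01': no prefix
  B='10' vs G='11': no prefix
  G='11' vs A='00': no prefix
  G='11' vs F='01': no prefix
  G='11' vs B='10': no prefix
No violation found over all pairs.

YES -- this is a valid prefix code. No codeword is a prefix of any other codeword.


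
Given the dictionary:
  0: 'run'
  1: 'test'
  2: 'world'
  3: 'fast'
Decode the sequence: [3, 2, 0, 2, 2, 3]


Look up each index in the dictionary:
  3 -> 'fast'
  2 -> 'world'
  0 -> 'run'
  2 -> 'world'
  2 -> 'world'
  3 -> 'fast'

Decoded: "fast world run world world fast"


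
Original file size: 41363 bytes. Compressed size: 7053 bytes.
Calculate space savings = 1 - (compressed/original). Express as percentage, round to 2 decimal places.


ratio = compressed/original = 7053/41363 = 0.170515
savings = 1 - ratio = 1 - 0.170515 = 0.829485
as a percentage: 0.829485 * 100 = 82.95%

Space savings = 1 - 7053/41363 = 82.95%


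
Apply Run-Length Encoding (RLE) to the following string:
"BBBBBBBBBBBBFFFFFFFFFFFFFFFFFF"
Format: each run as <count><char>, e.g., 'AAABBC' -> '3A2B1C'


Scanning runs left to right:
  i=0: run of 'B' x 12 -> '12B'
  i=12: run of 'F' x 18 -> '18F'

RLE = 12B18F


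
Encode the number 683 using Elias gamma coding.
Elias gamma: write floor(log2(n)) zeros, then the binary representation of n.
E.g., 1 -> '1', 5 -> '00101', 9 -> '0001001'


num_bits = floor(log2(683)) + 1 = 10
leading_zeros = num_bits - 1 = 9
binary(683) = 1010101011

Elias gamma(683) = '000000000' + '1010101011' = 0000000001010101011 (19 bits)


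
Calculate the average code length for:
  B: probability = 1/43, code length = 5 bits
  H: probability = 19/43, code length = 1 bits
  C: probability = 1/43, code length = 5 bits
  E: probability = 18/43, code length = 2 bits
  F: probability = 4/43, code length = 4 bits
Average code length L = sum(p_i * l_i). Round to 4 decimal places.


Weighted contributions p_i * l_i:
  B: (1/43) * 5 = 5/43
  H: (19/43) * 1 = 19/43
  C: (1/43) * 5 = 5/43
  E: (18/43) * 2 = 36/43
  F: (4/43) * 4 = 16/43
Sum = (5 + 19 + 5 + 36 + 16)/43 = 81/43

L = 81/43 = 1.8837 bits/symbol


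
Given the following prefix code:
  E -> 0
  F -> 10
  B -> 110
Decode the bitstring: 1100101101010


Decoding step by step:
Bits 110 -> B
Bits 0 -> E
Bits 10 -> F
Bits 110 -> B
Bits 10 -> F
Bits 10 -> F


Decoded message: BEFBFF


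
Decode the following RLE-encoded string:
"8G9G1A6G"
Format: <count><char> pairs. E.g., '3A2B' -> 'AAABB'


Expanding each <count><char> pair:
  8G -> 'GGGGGGGG'
  9G -> 'GGGGGGGGG'
  1A -> 'A'
  6G -> 'GGGGGG'

Decoded = GGGGGGGGGGGGGGGGGAGGGGGG


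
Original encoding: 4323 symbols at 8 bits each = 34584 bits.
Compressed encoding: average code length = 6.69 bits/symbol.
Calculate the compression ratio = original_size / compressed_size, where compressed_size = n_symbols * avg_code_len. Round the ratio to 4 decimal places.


original_size = n_symbols * orig_bits = 4323 * 8 = 34584 bits
compressed_size = n_symbols * avg_code_len = 4323 * 6.69 = 28920.87 bits
ratio = original_size / compressed_size = 34584 / 28920.87 = 1.1958

Compression ratio = 1.1958


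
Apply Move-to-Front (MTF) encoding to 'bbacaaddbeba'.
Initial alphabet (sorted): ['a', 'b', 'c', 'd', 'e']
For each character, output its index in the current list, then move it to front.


MTF encoding:
'b': index 1 in ['a', 'b', 'c', 'd', 'e'] -> ['b', 'a', 'c', 'd', 'e']
'b': index 0 in ['b', 'a', 'c', 'd', 'e'] -> ['b', 'a', 'c', 'd', 'e']
'a': index 1 in ['b', 'a', 'c', 'd', 'e'] -> ['a', 'b', 'c', 'd', 'e']
'c': index 2 in ['a', 'b', 'c', 'd', 'e'] -> ['c', 'a', 'b', 'd', 'e']
'a': index 1 in ['c', 'a', 'b', 'd', 'e'] -> ['a', 'c', 'b', 'd', 'e']
'a': index 0 in ['a', 'c', 'b', 'd', 'e'] -> ['a', 'c', 'b', 'd', 'e']
'd': index 3 in ['a', 'c', 'b', 'd', 'e'] -> ['d', 'a', 'c', 'b', 'e']
'd': index 0 in ['d', 'a', 'c', 'b', 'e'] -> ['d', 'a', 'c', 'b', 'e']
'b': index 3 in ['d', 'a', 'c', 'b', 'e'] -> ['b', 'd', 'a', 'c', 'e']
'e': index 4 in ['b', 'd', 'a', 'c', 'e'] -> ['e', 'b', 'd', 'a', 'c']
'b': index 1 in ['e', 'b', 'd', 'a', 'c'] -> ['b', 'e', 'd', 'a', 'c']
'a': index 3 in ['b', 'e', 'd', 'a', 'c'] -> ['a', 'b', 'e', 'd', 'c']


Output: [1, 0, 1, 2, 1, 0, 3, 0, 3, 4, 1, 3]


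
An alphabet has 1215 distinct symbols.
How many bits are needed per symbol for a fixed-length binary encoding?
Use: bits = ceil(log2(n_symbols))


log2(1215) = 10.2467
Bracket: 2^10 = 1024 < 1215 <= 2^11 = 2048
So ceil(log2(1215)) = 11

bits = ceil(log2(1215)) = ceil(10.2467) = 11 bits


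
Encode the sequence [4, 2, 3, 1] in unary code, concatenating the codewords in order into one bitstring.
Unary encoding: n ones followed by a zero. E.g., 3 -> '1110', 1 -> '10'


Encode each number as n ones followed by a terminating 0:
  4 -> 11110 (5 bits)
  2 -> 110 (3 bits)
  3 -> 1110 (4 bits)
  1 -> 10 (2 bits)
Total length = 5 + 3 + 4 + 2 = 14 bits.

Unary([4, 2, 3, 1]) = 11110110111010 (14 bits)


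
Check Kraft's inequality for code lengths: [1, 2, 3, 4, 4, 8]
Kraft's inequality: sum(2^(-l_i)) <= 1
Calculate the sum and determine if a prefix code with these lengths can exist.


Sum = 2^(-1) + 2^(-2) + 2^(-3) + 2^(-4) + 2^(-4) + 2^(-8)
    = 0.5 + 0.25 + 0.125 + 0.0625 + 0.0625 + 0.00390625
    = 257/256 = 1.00390625
Since 1.00390625 > 1, Kraft's inequality is NOT satisfied.
A prefix code with these lengths CANNOT exist.

Kraft sum = 1.00390625. Not satisfied.


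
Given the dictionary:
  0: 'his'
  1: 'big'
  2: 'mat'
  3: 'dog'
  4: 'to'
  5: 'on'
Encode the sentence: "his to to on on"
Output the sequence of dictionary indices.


Look up each word in the dictionary:
  'his' -> 0
  'to' -> 4
  'to' -> 4
  'on' -> 5
  'on' -> 5

Encoded: [0, 4, 4, 5, 5]


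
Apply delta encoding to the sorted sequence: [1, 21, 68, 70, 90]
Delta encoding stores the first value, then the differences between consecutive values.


First value: 1
Deltas:
  21 - 1 = 20
  68 - 21 = 47
  70 - 68 = 2
  90 - 70 = 20


Delta encoded: [1, 20, 47, 2, 20]


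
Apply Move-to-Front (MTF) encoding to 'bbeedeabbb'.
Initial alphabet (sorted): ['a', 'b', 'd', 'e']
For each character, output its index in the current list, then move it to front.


MTF encoding:
'b': index 1 in ['a', 'b', 'd', 'e'] -> ['b', 'a', 'd', 'e']
'b': index 0 in ['b', 'a', 'd', 'e'] -> ['b', 'a', 'd', 'e']
'e': index 3 in ['b', 'a', 'd', 'e'] -> ['e', 'b', 'a', 'd']
'e': index 0 in ['e', 'b', 'a', 'd'] -> ['e', 'b', 'a', 'd']
'd': index 3 in ['e', 'b', 'a', 'd'] -> ['d', 'e', 'b', 'a']
'e': index 1 in ['d', 'e', 'b', 'a'] -> ['e', 'd', 'b', 'a']
'a': index 3 in ['e', 'd', 'b', 'a'] -> ['a', 'e', 'd', 'b']
'b': index 3 in ['a', 'e', 'd', 'b'] -> ['b', 'a', 'e', 'd']
'b': index 0 in ['b', 'a', 'e', 'd'] -> ['b', 'a', 'e', 'd']
'b': index 0 in ['b', 'a', 'e', 'd'] -> ['b', 'a', 'e', 'd']


Output: [1, 0, 3, 0, 3, 1, 3, 3, 0, 0]


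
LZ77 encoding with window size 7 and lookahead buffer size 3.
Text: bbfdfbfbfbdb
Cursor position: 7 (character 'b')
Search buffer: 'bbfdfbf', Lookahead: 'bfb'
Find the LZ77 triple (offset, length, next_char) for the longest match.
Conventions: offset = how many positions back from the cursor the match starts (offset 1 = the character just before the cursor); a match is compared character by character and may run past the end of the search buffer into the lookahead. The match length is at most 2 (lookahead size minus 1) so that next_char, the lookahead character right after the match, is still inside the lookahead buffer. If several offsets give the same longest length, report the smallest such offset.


Try each offset into the search buffer:
  offset=1 (pos 6, char 'f'): match length 0
  offset=2 (pos 5, char 'b'): match length 2
  offset=3 (pos 4, char 'f'): match length 0
  offset=4 (pos 3, char 'd'): match length 0
  offset=5 (pos 2, char 'f'): match length 0
  offset=6 (pos 1, char 'b'): match length 2
  offset=7 (pos 0, char 'b'): match length 1
Longest match has length 2, found at offsets 2, 6; take the smallest, offset 2.
next_char = character at position 7 + 2 = 9 -> 'b'

Best match: offset=2, length=2 (matching 'bf' starting at position 5)
LZ77 triple: (2, 2, 'b')


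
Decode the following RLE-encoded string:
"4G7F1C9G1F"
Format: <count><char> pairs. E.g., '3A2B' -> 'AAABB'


Expanding each <count><char> pair:
  4G -> 'GGGG'
  7F -> 'FFFFFFF'
  1C -> 'C'
  9G -> 'GGGGGGGGG'
  1F -> 'F'

Decoded = GGGGFFFFFFFCGGGGGGGGGF


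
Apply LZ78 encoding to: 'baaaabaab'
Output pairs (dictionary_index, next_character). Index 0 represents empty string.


LZ78 encoding steps:
Dictionary: {0: ''}
Step 1: w='' (idx 0), next='b' -> output (0, 'b'), add 'b' as idx 1
Step 2: w='' (idx 0), next='a' -> output (0, 'a'), add 'a' as idx 2
Step 3: w='a' (idx 2), next='a' -> output (2, 'a'), add 'aa' as idx 3
Step 4: w='a' (idx 2), next='b' -> output (2, 'b'), add 'ab' as idx 4
Step 5: w='aa' (idx 3), next='b' -> output (3, 'b'), add 'aab' as idx 5


Encoded: [(0, 'b'), (0, 'a'), (2, 'a'), (2, 'b'), (3, 'b')]


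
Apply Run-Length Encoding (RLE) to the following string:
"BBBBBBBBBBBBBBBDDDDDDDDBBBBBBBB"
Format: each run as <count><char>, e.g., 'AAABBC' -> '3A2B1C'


Scanning runs left to right:
  i=0: run of 'B' x 15 -> '15B'
  i=15: run of 'D' x 8 -> '8D'
  i=23: run of 'B' x 8 -> '8B'

RLE = 15B8D8B


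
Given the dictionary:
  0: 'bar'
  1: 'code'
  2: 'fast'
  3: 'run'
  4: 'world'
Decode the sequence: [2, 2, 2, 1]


Look up each index in the dictionary:
  2 -> 'fast'
  2 -> 'fast'
  2 -> 'fast'
  1 -> 'code'

Decoded: "fast fast fast code"


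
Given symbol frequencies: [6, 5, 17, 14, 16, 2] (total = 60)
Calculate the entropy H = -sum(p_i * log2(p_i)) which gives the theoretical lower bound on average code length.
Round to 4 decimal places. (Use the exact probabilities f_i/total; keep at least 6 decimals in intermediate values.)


Per-symbol terms -p_i * log2(p_i) with p_i = f_i/60:
  p = 6/60 = 0.100000: log2(p) = -3.321928, -p*log2(p) = 0.332193
  p = 5/60 = 0.083333: log2(p) = -3.584963, -p*log2(p) = 0.298747
  p = 17/60 = 0.283333: log2(p) = -1.819428, -p*log2(p) = 0.515505
  p = 14/60 = 0.233333: log2(p) = -2.099536, -p*log2(p) = 0.489892
  p = 16/60 = 0.266667: log2(p) = -1.906891, -p*log2(p) = 0.508504
  p = 2/60 = 0.033333: log2(p) = -4.906891, -p*log2(p) = 0.163563
H = 0.332193 + 0.298747 + 0.515505 + 0.489892 + 0.508504 + 0.163563 = 2.308404

H = 2.3084 bits/symbol


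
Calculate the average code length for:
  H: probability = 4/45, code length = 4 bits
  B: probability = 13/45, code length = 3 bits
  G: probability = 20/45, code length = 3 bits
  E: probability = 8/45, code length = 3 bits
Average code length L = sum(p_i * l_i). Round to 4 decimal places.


Weighted contributions p_i * l_i:
  H: (4/45) * 4 = 16/45
  B: (13/45) * 3 = 39/45
  G: (20/45) * 3 = 60/45
  E: (8/45) * 3 = 24/45
Sum = (16 + 39 + 60 + 24)/45 = 139/45

L = 139/45 = 3.0889 bits/symbol


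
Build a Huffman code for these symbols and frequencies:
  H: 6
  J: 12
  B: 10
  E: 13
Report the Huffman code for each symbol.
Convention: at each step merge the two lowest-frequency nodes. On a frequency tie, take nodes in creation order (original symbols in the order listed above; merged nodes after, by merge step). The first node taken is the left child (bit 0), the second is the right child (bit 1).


Huffman tree construction:
Step 1: Merge H(6) + B(10) = 16
Step 2: Merge J(12) + E(13) = 25
Step 3: Merge (H+B)(16) + (J+E)(25) = 41
Read each symbol's code off the tree from the root (left child = 0, right child = 1).

Codes:
  H: 00 (length 2)
  J: 10 (length 2)
  B: 01 (length 2)
  E: 11 (length 2)
Average code length: 82/41 = 2.0000 bits/symbol


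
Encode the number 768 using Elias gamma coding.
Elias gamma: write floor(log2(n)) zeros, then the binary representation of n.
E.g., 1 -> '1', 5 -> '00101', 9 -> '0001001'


num_bits = floor(log2(768)) + 1 = 10
leading_zeros = num_bits - 1 = 9
binary(768) = 1100000000

Elias gamma(768) = '000000000' + '1100000000' = 0000000001100000000 (19 bits)


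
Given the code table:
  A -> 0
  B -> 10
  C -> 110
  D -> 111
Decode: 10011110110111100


Decoding:
10 -> B
0 -> A
111 -> D
10 -> B
110 -> C
111 -> D
10 -> B
0 -> A


Result: BADBCDBA


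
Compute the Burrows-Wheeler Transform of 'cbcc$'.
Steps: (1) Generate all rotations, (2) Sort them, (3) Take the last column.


Rotations (sorted):
  0: $cbcc -> last char: c
  1: bcc$c -> last char: c
  2: c$cbc -> last char: c
  3: cbcc$ -> last char: $
  4: cc$cb -> last char: b


BWT = ccc$b


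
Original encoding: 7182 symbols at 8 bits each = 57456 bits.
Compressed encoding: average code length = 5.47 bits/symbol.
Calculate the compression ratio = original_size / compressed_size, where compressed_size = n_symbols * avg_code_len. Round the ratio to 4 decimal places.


original_size = n_symbols * orig_bits = 7182 * 8 = 57456 bits
compressed_size = n_symbols * avg_code_len = 7182 * 5.47 = 39285.54 bits
ratio = original_size / compressed_size = 57456 / 39285.54 = 1.4625

Compression ratio = 1.4625


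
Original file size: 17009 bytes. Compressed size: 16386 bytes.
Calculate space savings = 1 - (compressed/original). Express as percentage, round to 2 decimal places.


ratio = compressed/original = 16386/17009 = 0.963372
savings = 1 - ratio = 1 - 0.963372 = 0.036628
as a percentage: 0.036628 * 100 = 3.66%

Space savings = 1 - 16386/17009 = 3.66%


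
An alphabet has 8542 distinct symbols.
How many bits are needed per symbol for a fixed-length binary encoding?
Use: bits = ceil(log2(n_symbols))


log2(8542) = 13.0604
Bracket: 2^13 = 8192 < 8542 <= 2^14 = 16384
So ceil(log2(8542)) = 14

bits = ceil(log2(8542)) = ceil(13.0604) = 14 bits


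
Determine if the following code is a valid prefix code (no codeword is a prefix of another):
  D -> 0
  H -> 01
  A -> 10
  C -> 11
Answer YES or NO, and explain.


Checking each pair (does one codeword prefix another?):
  D='0' vs H='01': prefix -- VIOLATION

NO -- this is NOT a valid prefix code. D (0) is a prefix of H (01).


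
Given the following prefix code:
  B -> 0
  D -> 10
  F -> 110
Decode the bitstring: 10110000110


Decoding step by step:
Bits 10 -> D
Bits 110 -> F
Bits 0 -> B
Bits 0 -> B
Bits 0 -> B
Bits 110 -> F


Decoded message: DFBBBF


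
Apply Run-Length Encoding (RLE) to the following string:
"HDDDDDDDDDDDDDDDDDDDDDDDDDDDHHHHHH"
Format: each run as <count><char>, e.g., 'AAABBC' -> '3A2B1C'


Scanning runs left to right:
  i=0: run of 'H' x 1 -> '1H'
  i=1: run of 'D' x 27 -> '27D'
  i=28: run of 'H' x 6 -> '6H'

RLE = 1H27D6H


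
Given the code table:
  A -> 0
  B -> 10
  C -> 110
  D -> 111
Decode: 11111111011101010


Decoding:
111 -> D
111 -> D
110 -> C
111 -> D
0 -> A
10 -> B
10 -> B


Result: DDCDABB


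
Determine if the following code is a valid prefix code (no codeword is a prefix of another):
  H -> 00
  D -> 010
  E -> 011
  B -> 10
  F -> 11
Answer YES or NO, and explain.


Checking each pair (does one codeword prefix another?):
  H='00' vs D='010': no prefix
  H='00' vs E='011': no prefix
  H='00' vs B='10': no prefix
  H='00' vs F='11': no prefix
  D='010' vs H='00': no prefix
  D='010' vs E='011': no prefix
  D='010' vs B='10': no prefix
  D='010' vs F='11': no prefix
  E='011' vs H='00': no prefix
  E='011' vs D='010': no prefix
  E='011' vs B='10': no prefix
  E='011' vs F='11': no prefix
  B='10' vs H='00': no prefix
  B='10' vs D='010': no prefix
  B='10' vs E='011': no prefix
  B='10' vs F='11': no prefix
  F='11' vs H='00': no prefix
  F='11' vs D='010': no prefix
  F='11' vs E='011': no prefix
  F='11' vs B='10': no prefix
No violation found over all pairs.

YES -- this is a valid prefix code. No codeword is a prefix of any other codeword.


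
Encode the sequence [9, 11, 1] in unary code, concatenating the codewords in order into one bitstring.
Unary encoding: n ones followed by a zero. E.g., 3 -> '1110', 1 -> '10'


Encode each number as n ones followed by a terminating 0:
  9 -> 1111111110 (10 bits)
  11 -> 111111111110 (12 bits)
  1 -> 10 (2 bits)
Total length = 10 + 12 + 2 = 24 bits.

Unary([9, 11, 1]) = 111111111011111111111010 (24 bits)


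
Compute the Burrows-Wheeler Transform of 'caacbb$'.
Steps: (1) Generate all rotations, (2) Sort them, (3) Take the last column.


Rotations (sorted):
  0: $caacbb -> last char: b
  1: aacbb$c -> last char: c
  2: acbb$ca -> last char: a
  3: b$caacb -> last char: b
  4: bb$caac -> last char: c
  5: caacbb$ -> last char: $
  6: cbb$caa -> last char: a


BWT = bcabc$a


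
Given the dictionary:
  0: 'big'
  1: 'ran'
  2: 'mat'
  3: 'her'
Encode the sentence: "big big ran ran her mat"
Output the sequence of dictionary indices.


Look up each word in the dictionary:
  'big' -> 0
  'big' -> 0
  'ran' -> 1
  'ran' -> 1
  'her' -> 3
  'mat' -> 2

Encoded: [0, 0, 1, 1, 3, 2]


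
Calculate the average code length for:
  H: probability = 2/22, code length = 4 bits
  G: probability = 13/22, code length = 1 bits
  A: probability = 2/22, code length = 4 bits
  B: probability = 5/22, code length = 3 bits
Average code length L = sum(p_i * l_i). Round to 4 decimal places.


Weighted contributions p_i * l_i:
  H: (2/22) * 4 = 8/22
  G: (13/22) * 1 = 13/22
  A: (2/22) * 4 = 8/22
  B: (5/22) * 3 = 15/22
Sum = (8 + 13 + 8 + 15)/22 = 44/22

L = 44/22 = 2.0000 bits/symbol


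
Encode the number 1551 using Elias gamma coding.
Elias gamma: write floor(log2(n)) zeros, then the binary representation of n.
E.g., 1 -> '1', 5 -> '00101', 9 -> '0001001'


num_bits = floor(log2(1551)) + 1 = 11
leading_zeros = num_bits - 1 = 10
binary(1551) = 11000001111

Elias gamma(1551) = '0000000000' + '11000001111' = 000000000011000001111 (21 bits)


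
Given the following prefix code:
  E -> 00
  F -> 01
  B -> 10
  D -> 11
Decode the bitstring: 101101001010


Decoding step by step:
Bits 10 -> B
Bits 11 -> D
Bits 01 -> F
Bits 00 -> E
Bits 10 -> B
Bits 10 -> B


Decoded message: BDFEBB


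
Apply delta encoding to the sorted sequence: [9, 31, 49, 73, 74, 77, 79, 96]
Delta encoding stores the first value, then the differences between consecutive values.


First value: 9
Deltas:
  31 - 9 = 22
  49 - 31 = 18
  73 - 49 = 24
  74 - 73 = 1
  77 - 74 = 3
  79 - 77 = 2
  96 - 79 = 17


Delta encoded: [9, 22, 18, 24, 1, 3, 2, 17]


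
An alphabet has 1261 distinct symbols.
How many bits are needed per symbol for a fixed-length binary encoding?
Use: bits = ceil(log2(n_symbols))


log2(1261) = 10.3004
Bracket: 2^10 = 1024 < 1261 <= 2^11 = 2048
So ceil(log2(1261)) = 11

bits = ceil(log2(1261)) = ceil(10.3004) = 11 bits


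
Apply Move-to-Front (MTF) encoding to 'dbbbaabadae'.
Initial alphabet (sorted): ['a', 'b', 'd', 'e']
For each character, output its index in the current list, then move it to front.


MTF encoding:
'd': index 2 in ['a', 'b', 'd', 'e'] -> ['d', 'a', 'b', 'e']
'b': index 2 in ['d', 'a', 'b', 'e'] -> ['b', 'd', 'a', 'e']
'b': index 0 in ['b', 'd', 'a', 'e'] -> ['b', 'd', 'a', 'e']
'b': index 0 in ['b', 'd', 'a', 'e'] -> ['b', 'd', 'a', 'e']
'a': index 2 in ['b', 'd', 'a', 'e'] -> ['a', 'b', 'd', 'e']
'a': index 0 in ['a', 'b', 'd', 'e'] -> ['a', 'b', 'd', 'e']
'b': index 1 in ['a', 'b', 'd', 'e'] -> ['b', 'a', 'd', 'e']
'a': index 1 in ['b', 'a', 'd', 'e'] -> ['a', 'b', 'd', 'e']
'd': index 2 in ['a', 'b', 'd', 'e'] -> ['d', 'a', 'b', 'e']
'a': index 1 in ['d', 'a', 'b', 'e'] -> ['a', 'd', 'b', 'e']
'e': index 3 in ['a', 'd', 'b', 'e'] -> ['e', 'a', 'd', 'b']


Output: [2, 2, 0, 0, 2, 0, 1, 1, 2, 1, 3]


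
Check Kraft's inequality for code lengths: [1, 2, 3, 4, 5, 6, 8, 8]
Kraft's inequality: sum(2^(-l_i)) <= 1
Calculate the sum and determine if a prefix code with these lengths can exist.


Sum = 2^(-1) + 2^(-2) + 2^(-3) + 2^(-4) + 2^(-5) + 2^(-6) + 2^(-8) + 2^(-8)
    = 0.5 + 0.25 + 0.125 + 0.0625 + 0.03125 + 0.015625 + 0.00390625 + 0.00390625
    = 254/256 = 0.9921875
Since 0.9921875 <= 1, Kraft's inequality IS satisfied.
A prefix code with these lengths CAN exist.

Kraft sum = 0.9921875. Satisfied.


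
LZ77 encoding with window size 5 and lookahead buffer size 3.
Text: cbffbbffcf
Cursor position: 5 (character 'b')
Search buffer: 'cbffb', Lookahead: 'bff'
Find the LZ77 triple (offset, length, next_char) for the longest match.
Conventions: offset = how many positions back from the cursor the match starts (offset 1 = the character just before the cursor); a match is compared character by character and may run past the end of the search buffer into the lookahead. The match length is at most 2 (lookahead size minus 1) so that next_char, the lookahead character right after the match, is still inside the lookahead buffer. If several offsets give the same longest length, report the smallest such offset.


Try each offset into the search buffer:
  offset=1 (pos 4, char 'b'): match length 1
  offset=2 (pos 3, char 'f'): match length 0
  offset=3 (pos 2, char 'f'): match length 0
  offset=4 (pos 1, char 'b'): match length 2
  offset=5 (pos 0, char 'c'): match length 0
Longest match has length 2 at offset 4.
next_char = character at position 5 + 2 = 7 -> 'f'

Best match: offset=4, length=2 (matching 'bf' starting at position 1)
LZ77 triple: (4, 2, 'f')


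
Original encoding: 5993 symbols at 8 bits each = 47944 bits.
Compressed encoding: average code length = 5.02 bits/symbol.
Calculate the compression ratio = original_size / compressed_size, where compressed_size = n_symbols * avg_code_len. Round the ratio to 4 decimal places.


original_size = n_symbols * orig_bits = 5993 * 8 = 47944 bits
compressed_size = n_symbols * avg_code_len = 5993 * 5.02 = 30084.86 bits
ratio = original_size / compressed_size = 47944 / 30084.86 = 1.5936

Compression ratio = 1.5936


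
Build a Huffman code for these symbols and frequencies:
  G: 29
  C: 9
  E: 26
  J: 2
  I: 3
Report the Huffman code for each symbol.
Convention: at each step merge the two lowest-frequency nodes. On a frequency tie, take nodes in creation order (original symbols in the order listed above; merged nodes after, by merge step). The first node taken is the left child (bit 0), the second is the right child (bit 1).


Huffman tree construction:
Step 1: Merge J(2) + I(3) = 5
Step 2: Merge (J+I)(5) + C(9) = 14
Step 3: Merge ((J+I)+C)(14) + E(26) = 40
Step 4: Merge G(29) + (((J+I)+C)+E)(40) = 69
Read each symbol's code off the tree from the root (left child = 0, right child = 1).

Codes:
  G: 0 (length 1)
  C: 101 (length 3)
  E: 11 (length 2)
  J: 1000 (length 4)
  I: 1001 (length 4)
Average code length: 128/69 = 1.8551 bits/symbol


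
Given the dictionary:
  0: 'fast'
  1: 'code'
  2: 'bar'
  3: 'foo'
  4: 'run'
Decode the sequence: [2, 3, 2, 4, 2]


Look up each index in the dictionary:
  2 -> 'bar'
  3 -> 'foo'
  2 -> 'bar'
  4 -> 'run'
  2 -> 'bar'

Decoded: "bar foo bar run bar"


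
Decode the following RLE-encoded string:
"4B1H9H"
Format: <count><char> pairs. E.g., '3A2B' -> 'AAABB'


Expanding each <count><char> pair:
  4B -> 'BBBB'
  1H -> 'H'
  9H -> 'HHHHHHHHH'

Decoded = BBBBHHHHHHHHHH


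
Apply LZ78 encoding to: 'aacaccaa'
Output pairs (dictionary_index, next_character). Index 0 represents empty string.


LZ78 encoding steps:
Dictionary: {0: ''}
Step 1: w='' (idx 0), next='a' -> output (0, 'a'), add 'a' as idx 1
Step 2: w='a' (idx 1), next='c' -> output (1, 'c'), add 'ac' as idx 2
Step 3: w='ac' (idx 2), next='c' -> output (2, 'c'), add 'acc' as idx 3
Step 4: w='a' (idx 1), next='a' -> output (1, 'a'), add 'aa' as idx 4


Encoded: [(0, 'a'), (1, 'c'), (2, 'c'), (1, 'a')]


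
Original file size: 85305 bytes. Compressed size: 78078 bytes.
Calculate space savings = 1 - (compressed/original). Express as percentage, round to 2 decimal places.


ratio = compressed/original = 78078/85305 = 0.91528
savings = 1 - ratio = 1 - 0.91528 = 0.08472
as a percentage: 0.08472 * 100 = 8.47%

Space savings = 1 - 78078/85305 = 8.47%


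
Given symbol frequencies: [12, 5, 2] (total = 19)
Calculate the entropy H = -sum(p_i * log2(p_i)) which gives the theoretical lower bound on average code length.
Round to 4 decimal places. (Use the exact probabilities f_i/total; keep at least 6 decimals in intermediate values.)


Per-symbol terms -p_i * log2(p_i) with p_i = f_i/19:
  p = 12/19 = 0.631579: log2(p) = -0.662965, -p*log2(p) = 0.418715
  p = 5/19 = 0.263158: log2(p) = -1.925999, -p*log2(p) = 0.506842
  p = 2/19 = 0.105263: log2(p) = -3.247928, -p*log2(p) = 0.341887
H = 0.418715 + 0.506842 + 0.341887 = 1.267444

H = 1.2674 bits/symbol


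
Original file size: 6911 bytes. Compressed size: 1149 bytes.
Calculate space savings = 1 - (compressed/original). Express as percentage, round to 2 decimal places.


ratio = compressed/original = 1149/6911 = 0.166257
savings = 1 - ratio = 1 - 0.166257 = 0.833743
as a percentage: 0.833743 * 100 = 83.37%

Space savings = 1 - 1149/6911 = 83.37%


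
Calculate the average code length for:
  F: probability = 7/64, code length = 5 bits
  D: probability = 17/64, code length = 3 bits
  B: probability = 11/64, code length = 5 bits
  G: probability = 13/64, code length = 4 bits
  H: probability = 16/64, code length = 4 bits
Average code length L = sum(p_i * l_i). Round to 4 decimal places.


Weighted contributions p_i * l_i:
  F: (7/64) * 5 = 35/64
  D: (17/64) * 3 = 51/64
  B: (11/64) * 5 = 55/64
  G: (13/64) * 4 = 52/64
  H: (16/64) * 4 = 64/64
Sum = (35 + 51 + 55 + 52 + 64)/64 = 257/64

L = 257/64 = 4.0156 bits/symbol


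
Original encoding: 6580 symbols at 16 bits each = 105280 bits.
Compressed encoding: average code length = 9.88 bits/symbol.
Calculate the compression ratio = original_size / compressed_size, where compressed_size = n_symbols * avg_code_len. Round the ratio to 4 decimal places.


original_size = n_symbols * orig_bits = 6580 * 16 = 105280 bits
compressed_size = n_symbols * avg_code_len = 6580 * 9.88 = 65010.4 bits
ratio = original_size / compressed_size = 105280 / 65010.4 = 1.6194

Compression ratio = 1.6194


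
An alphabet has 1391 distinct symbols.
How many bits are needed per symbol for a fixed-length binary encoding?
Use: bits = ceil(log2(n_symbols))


log2(1391) = 10.4419
Bracket: 2^10 = 1024 < 1391 <= 2^11 = 2048
So ceil(log2(1391)) = 11

bits = ceil(log2(1391)) = ceil(10.4419) = 11 bits


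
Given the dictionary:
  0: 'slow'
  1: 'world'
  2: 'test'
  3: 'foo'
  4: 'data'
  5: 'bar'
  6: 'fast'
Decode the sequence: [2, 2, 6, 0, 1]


Look up each index in the dictionary:
  2 -> 'test'
  2 -> 'test'
  6 -> 'fast'
  0 -> 'slow'
  1 -> 'world'

Decoded: "test test fast slow world"


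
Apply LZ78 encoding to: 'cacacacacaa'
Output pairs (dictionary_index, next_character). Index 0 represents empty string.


LZ78 encoding steps:
Dictionary: {0: ''}
Step 1: w='' (idx 0), next='c' -> output (0, 'c'), add 'c' as idx 1
Step 2: w='' (idx 0), next='a' -> output (0, 'a'), add 'a' as idx 2
Step 3: w='c' (idx 1), next='a' -> output (1, 'a'), add 'ca' as idx 3
Step 4: w='ca' (idx 3), next='c' -> output (3, 'c'), add 'cac' as idx 4
Step 5: w='a' (idx 2), next='c' -> output (2, 'c'), add 'ac' as idx 5
Step 6: w='a' (idx 2), next='a' -> output (2, 'a'), add 'aa' as idx 6


Encoded: [(0, 'c'), (0, 'a'), (1, 'a'), (3, 'c'), (2, 'c'), (2, 'a')]


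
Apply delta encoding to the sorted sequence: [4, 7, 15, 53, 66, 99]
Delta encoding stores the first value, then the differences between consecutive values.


First value: 4
Deltas:
  7 - 4 = 3
  15 - 7 = 8
  53 - 15 = 38
  66 - 53 = 13
  99 - 66 = 33


Delta encoded: [4, 3, 8, 38, 13, 33]


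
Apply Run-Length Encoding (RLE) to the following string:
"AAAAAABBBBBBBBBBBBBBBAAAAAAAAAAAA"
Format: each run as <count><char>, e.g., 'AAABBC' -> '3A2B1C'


Scanning runs left to right:
  i=0: run of 'A' x 6 -> '6A'
  i=6: run of 'B' x 15 -> '15B'
  i=21: run of 'A' x 12 -> '12A'

RLE = 6A15B12A


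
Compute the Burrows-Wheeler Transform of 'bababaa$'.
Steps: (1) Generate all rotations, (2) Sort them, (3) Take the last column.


Rotations (sorted):
  0: $bababaa -> last char: a
  1: a$bababa -> last char: a
  2: aa$babab -> last char: b
  3: abaa$bab -> last char: b
  4: ababaa$b -> last char: b
  5: baa$baba -> last char: a
  6: babaa$ba -> last char: a
  7: bababaa$ -> last char: $


BWT = aabbbaa$


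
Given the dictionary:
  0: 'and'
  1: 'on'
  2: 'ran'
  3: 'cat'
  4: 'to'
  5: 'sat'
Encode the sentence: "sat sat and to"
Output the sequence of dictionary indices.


Look up each word in the dictionary:
  'sat' -> 5
  'sat' -> 5
  'and' -> 0
  'to' -> 4

Encoded: [5, 5, 0, 4]


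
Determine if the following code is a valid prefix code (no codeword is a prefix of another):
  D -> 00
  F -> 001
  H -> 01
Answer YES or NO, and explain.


Checking each pair (does one codeword prefix another?):
  D='00' vs F='001': prefix -- VIOLATION

NO -- this is NOT a valid prefix code. D (00) is a prefix of F (001).


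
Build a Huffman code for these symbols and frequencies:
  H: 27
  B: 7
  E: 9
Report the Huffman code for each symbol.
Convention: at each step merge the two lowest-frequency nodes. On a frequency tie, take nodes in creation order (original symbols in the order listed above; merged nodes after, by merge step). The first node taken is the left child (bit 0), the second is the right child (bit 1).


Huffman tree construction:
Step 1: Merge B(7) + E(9) = 16
Step 2: Merge (B+E)(16) + H(27) = 43
Read each symbol's code off the tree from the root (left child = 0, right child = 1).

Codes:
  H: 1 (length 1)
  B: 00 (length 2)
  E: 01 (length 2)
Average code length: 59/43 = 1.3721 bits/symbol


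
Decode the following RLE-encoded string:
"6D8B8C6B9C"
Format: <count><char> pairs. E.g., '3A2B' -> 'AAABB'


Expanding each <count><char> pair:
  6D -> 'DDDDDD'
  8B -> 'BBBBBBBB'
  8C -> 'CCCCCCCC'
  6B -> 'BBBBBB'
  9C -> 'CCCCCCCCC'

Decoded = DDDDDDBBBBBBBBCCCCCCCCBBBBBBCCCCCCCCC


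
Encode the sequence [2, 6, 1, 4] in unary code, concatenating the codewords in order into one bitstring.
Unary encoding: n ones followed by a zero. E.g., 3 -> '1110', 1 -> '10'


Encode each number as n ones followed by a terminating 0:
  2 -> 110 (3 bits)
  6 -> 1111110 (7 bits)
  1 -> 10 (2 bits)
  4 -> 11110 (5 bits)
Total length = 3 + 7 + 2 + 5 = 17 bits.

Unary([2, 6, 1, 4]) = 11011111101011110 (17 bits)


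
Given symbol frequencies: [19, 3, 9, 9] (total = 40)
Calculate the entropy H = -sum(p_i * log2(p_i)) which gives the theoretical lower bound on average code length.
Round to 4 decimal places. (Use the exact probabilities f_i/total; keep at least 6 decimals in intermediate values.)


Per-symbol terms -p_i * log2(p_i) with p_i = f_i/40:
  p = 19/40 = 0.475000: log2(p) = -1.074001, -p*log2(p) = 0.510150
  p = 3/40 = 0.075000: log2(p) = -3.736966, -p*log2(p) = 0.280272
  p = 9/40 = 0.225000: log2(p) = -2.152003, -p*log2(p) = 0.484201
  p = 9/40 = 0.225000: log2(p) = -2.152003, -p*log2(p) = 0.484201
H = 0.510150 + 0.280272 + 0.484201 + 0.484201 = 1.758824

H = 1.7588 bits/symbol


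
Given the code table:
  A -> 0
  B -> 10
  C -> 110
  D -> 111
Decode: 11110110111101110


Decoding:
111 -> D
10 -> B
110 -> C
111 -> D
10 -> B
111 -> D
0 -> A


Result: DBCDBDA


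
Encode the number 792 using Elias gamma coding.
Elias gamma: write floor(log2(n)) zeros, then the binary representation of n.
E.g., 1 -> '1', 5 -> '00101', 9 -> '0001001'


num_bits = floor(log2(792)) + 1 = 10
leading_zeros = num_bits - 1 = 9
binary(792) = 1100011000

Elias gamma(792) = '000000000' + '1100011000' = 0000000001100011000 (19 bits)


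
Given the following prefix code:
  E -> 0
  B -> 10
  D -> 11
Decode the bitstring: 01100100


Decoding step by step:
Bits 0 -> E
Bits 11 -> D
Bits 0 -> E
Bits 0 -> E
Bits 10 -> B
Bits 0 -> E


Decoded message: EDEEBE


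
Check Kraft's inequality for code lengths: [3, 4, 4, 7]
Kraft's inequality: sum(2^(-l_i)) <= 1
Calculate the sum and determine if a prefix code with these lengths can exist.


Sum = 2^(-3) + 2^(-4) + 2^(-4) + 2^(-7)
    = 0.125 + 0.0625 + 0.0625 + 0.0078125
    = 33/128 = 0.2578125
Since 0.2578125 <= 1, Kraft's inequality IS satisfied.
A prefix code with these lengths CAN exist.

Kraft sum = 0.2578125. Satisfied.


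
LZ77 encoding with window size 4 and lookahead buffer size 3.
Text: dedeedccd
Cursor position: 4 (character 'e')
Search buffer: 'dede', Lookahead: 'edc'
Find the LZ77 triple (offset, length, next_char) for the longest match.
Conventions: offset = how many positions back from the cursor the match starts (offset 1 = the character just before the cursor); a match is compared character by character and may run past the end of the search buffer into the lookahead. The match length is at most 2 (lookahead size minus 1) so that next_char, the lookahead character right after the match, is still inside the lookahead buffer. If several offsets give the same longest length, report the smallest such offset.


Try each offset into the search buffer:
  offset=1 (pos 3, char 'e'): match length 1
  offset=2 (pos 2, char 'd'): match length 0
  offset=3 (pos 1, char 'e'): match length 2
  offset=4 (pos 0, char 'd'): match length 0
Longest match has length 2 at offset 3.
next_char = character at position 4 + 2 = 6 -> 'c'

Best match: offset=3, length=2 (matching 'ed' starting at position 1)
LZ77 triple: (3, 2, 'c')


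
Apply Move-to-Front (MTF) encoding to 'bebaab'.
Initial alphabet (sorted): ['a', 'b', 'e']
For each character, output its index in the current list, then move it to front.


MTF encoding:
'b': index 1 in ['a', 'b', 'e'] -> ['b', 'a', 'e']
'e': index 2 in ['b', 'a', 'e'] -> ['e', 'b', 'a']
'b': index 1 in ['e', 'b', 'a'] -> ['b', 'e', 'a']
'a': index 2 in ['b', 'e', 'a'] -> ['a', 'b', 'e']
'a': index 0 in ['a', 'b', 'e'] -> ['a', 'b', 'e']
'b': index 1 in ['a', 'b', 'e'] -> ['b', 'a', 'e']


Output: [1, 2, 1, 2, 0, 1]


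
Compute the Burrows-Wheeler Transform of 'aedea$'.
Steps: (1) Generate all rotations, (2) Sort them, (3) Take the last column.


Rotations (sorted):
  0: $aedea -> last char: a
  1: a$aede -> last char: e
  2: aedea$ -> last char: $
  3: dea$ae -> last char: e
  4: ea$aed -> last char: d
  5: edea$a -> last char: a


BWT = ae$eda


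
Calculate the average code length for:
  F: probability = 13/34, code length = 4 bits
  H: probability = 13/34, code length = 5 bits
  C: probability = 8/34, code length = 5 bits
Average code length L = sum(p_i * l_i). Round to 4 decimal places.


Weighted contributions p_i * l_i:
  F: (13/34) * 4 = 52/34
  H: (13/34) * 5 = 65/34
  C: (8/34) * 5 = 40/34
Sum = (52 + 65 + 40)/34 = 157/34

L = 157/34 = 4.6176 bits/symbol
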